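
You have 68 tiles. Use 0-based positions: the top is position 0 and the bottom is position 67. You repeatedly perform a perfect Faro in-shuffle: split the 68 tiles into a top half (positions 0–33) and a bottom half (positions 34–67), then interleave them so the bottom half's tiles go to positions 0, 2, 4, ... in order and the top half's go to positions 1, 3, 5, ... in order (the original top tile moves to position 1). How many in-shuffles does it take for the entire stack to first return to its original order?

The in-shuffle permutes the 68 positions with cycle lengths [2, 11, 11, 22, 22].
Every tile is home exactly when every cycle has completed a whole number of laps, i.e. after lcm(2, 11, 22) = 22 in-shuffles.

22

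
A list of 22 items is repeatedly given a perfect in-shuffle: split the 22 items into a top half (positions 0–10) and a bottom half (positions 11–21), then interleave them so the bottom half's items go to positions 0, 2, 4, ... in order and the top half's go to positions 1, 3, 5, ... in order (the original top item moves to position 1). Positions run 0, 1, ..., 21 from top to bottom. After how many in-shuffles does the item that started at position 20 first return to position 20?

Follow position 20 under repeated in-shuffles:
20 → 18 → 14 → 6 → 13 → 4 → 9 → 19 → 16 → 10 → 21 → 20
It first returns after 11 in-shuffles.

11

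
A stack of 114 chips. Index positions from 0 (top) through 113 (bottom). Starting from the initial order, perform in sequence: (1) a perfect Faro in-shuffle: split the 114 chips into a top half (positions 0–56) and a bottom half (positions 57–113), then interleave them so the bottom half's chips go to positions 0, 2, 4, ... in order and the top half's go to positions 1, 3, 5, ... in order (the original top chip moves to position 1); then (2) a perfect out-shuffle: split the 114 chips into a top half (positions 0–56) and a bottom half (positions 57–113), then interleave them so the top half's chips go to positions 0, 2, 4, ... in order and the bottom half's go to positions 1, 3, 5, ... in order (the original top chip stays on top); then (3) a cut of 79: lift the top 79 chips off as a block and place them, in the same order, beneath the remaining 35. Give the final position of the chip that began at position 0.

37

Track the chip from position 0 forward through each operation:
  after op 1 (in-shuffle): 0 → 1
  after op 2 (out-shuffle): 1 → 2
  after op 3 (cut 79): 2 → 37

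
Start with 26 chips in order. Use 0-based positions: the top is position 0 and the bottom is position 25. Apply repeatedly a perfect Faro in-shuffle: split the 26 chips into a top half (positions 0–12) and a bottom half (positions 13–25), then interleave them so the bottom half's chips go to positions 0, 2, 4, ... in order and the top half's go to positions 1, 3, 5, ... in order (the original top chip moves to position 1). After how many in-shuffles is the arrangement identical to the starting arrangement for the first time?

18

The in-shuffle permutes the 26 positions with cycle lengths [2, 6, 18].
Every chip is home exactly when every cycle has completed a whole number of laps, i.e. after lcm(2, 6, 18) = 18 in-shuffles.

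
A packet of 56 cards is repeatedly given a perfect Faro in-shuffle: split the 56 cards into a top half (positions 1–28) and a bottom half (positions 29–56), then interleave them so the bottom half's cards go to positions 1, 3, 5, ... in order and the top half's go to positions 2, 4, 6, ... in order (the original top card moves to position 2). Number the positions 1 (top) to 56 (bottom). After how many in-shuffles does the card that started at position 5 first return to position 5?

18

Follow position 5 under repeated in-shuffles:
5 → 10 → 20 → 40 → 23 → 46 → 35 → 13 → 26 → 52 → 47 → 37 → 17 → 34 → 11 → 22 → 44 → 31 → 5
It first returns after 18 in-shuffles.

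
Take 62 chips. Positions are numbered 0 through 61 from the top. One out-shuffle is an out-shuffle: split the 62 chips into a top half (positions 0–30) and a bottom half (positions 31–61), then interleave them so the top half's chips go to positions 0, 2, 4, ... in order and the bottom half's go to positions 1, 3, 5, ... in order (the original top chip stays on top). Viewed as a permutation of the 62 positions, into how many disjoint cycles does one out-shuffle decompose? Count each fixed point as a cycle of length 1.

Trace each unvisited position around until it returns:
(0) (1 2 4 8 16 32 ... len 60) (61)
3 cycles in total.

3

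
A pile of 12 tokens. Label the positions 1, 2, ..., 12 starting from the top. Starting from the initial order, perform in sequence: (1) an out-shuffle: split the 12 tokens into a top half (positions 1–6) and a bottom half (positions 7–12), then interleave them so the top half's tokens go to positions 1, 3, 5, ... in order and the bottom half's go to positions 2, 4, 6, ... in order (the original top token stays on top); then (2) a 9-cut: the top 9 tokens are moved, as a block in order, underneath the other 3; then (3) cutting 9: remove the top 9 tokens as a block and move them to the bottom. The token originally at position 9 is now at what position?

12

Track the token from position 9 forward through each operation:
  after op 1 (out-shuffle): 9 → 6
  after op 2 (cut 9): 6 → 9
  after op 3 (cut 9): 9 → 12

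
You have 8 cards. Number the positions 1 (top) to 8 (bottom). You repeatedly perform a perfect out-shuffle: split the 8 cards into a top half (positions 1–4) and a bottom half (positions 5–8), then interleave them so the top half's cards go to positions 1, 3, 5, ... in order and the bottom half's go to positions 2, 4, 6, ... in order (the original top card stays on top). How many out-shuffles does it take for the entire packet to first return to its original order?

The out-shuffle permutes the 8 positions with cycle lengths [1, 1, 3, 3].
Every card is home exactly when every cycle has completed a whole number of laps, i.e. after lcm(1, 3) = 3 out-shuffles.

3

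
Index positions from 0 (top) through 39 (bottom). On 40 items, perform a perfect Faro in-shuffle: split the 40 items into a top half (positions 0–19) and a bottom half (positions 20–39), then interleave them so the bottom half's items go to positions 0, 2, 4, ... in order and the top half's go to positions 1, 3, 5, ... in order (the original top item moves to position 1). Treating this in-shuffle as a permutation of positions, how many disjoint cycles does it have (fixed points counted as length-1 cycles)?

2

Trace each unvisited position around until it returns:
(0 1 3 7 15 31 ... len 20) (2 5 11 23 6 13 ... len 20)
2 cycles in total.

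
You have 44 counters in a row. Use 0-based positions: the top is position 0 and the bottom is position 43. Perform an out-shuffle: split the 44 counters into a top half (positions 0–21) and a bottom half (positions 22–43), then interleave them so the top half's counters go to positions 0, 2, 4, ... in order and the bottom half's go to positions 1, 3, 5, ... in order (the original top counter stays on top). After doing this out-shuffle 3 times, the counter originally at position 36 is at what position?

Track the counter's position through each out-shuffle:
36 → 29 → 15 → 30

30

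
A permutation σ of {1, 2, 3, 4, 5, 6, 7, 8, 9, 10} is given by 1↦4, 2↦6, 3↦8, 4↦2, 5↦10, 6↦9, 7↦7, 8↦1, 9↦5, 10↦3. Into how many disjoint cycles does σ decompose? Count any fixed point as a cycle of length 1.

2

Cycle decomposition: (1 4 2 6 9 5 10 3 8) (7).
2 cycles.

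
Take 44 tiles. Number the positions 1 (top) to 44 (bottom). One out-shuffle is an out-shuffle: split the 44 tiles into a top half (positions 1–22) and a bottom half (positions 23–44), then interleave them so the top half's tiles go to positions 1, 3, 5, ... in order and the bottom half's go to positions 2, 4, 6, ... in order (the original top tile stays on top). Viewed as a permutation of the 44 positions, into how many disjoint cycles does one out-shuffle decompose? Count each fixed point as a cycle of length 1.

5

Trace each unvisited position around until it returns:
(1) (2 3 5 9 17 33 ... len 14) (4 7 13 25 6 11 ... len 14) (8 15 29 14 27 10 ... len 14) (44)
5 cycles in total.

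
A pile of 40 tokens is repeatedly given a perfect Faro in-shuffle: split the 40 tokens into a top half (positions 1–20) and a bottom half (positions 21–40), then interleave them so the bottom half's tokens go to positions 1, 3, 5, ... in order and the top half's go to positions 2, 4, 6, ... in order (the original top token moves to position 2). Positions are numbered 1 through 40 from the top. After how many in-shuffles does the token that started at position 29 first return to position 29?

20

Follow position 29 under repeated in-shuffles:
29 → 17 → 34 → 27 → 13 → 26 → 11 → 22 → 3 → 6 → 12 → 24 → 7 → 14 → 28 → 15 → 30 → 19 → 38 → 35 → 29
It first returns after 20 in-shuffles.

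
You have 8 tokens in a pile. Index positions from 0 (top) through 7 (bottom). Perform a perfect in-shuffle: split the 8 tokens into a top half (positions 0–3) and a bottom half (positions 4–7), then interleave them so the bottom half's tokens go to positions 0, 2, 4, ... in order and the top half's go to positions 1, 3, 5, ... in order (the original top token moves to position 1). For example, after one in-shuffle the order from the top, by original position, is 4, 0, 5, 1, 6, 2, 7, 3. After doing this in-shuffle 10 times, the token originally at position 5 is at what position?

5

Track the token's position through each in-shuffle:
5 → 2 → 5 → 2 → 5 → 2 → 5 → 2 → 5 → 2 → 5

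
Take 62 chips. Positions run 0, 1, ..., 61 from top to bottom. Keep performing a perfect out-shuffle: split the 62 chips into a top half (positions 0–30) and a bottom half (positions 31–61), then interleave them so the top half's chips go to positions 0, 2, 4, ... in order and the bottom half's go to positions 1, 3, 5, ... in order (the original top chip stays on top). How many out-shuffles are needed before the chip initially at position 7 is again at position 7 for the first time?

Follow position 7 under repeated out-shuffles:
7 → 14 → 28 → 56 → 51 → 41 → 21 → 42 → ... → 7 (length 60)
It first returns after 60 out-shuffles.

60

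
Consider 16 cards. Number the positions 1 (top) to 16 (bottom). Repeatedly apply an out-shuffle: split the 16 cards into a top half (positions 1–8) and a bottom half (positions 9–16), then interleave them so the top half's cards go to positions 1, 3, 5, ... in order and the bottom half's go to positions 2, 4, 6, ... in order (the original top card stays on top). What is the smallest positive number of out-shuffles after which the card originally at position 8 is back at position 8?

Follow position 8 under repeated out-shuffles:
8 → 15 → 14 → 12 → 8
It first returns after 4 out-shuffles.

4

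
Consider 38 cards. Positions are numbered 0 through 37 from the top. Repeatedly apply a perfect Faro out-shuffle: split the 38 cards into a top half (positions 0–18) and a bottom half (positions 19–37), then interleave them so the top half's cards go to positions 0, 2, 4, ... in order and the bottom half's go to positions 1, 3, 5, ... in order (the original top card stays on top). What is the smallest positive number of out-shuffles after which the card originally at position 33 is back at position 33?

36

Follow position 33 under repeated out-shuffles:
33 → 29 → 21 → 5 → 10 → 20 → 3 → 6 → ... → 33 (length 36)
It first returns after 36 out-shuffles.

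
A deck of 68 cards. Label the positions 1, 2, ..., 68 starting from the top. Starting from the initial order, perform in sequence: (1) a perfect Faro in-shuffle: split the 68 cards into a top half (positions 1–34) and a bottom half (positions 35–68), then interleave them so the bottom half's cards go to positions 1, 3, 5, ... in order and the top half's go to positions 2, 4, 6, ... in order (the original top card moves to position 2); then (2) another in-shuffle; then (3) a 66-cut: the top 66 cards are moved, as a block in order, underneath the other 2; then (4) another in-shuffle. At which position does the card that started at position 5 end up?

Track the card from position 5 forward through each operation:
  after op 1 (in-shuffle): 5 → 10
  after op 2 (in-shuffle): 10 → 20
  after op 3 (cut 66): 20 → 22
  after op 4 (in-shuffle): 22 → 44

44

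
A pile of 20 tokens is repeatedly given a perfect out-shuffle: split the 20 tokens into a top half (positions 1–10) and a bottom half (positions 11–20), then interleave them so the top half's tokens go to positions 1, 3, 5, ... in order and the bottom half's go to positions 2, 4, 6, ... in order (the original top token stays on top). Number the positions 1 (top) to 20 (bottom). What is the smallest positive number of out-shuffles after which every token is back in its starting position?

The out-shuffle permutes the 20 positions with cycle lengths [1, 1, 18].
Every token is home exactly when every cycle has completed a whole number of laps, i.e. after lcm(1, 18) = 18 out-shuffles.

18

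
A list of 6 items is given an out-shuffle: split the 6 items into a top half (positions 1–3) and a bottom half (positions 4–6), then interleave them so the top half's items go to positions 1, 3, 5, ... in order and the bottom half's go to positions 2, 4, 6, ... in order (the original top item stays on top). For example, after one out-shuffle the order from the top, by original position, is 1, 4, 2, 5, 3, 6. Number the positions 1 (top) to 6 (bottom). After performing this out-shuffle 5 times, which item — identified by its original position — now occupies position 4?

5

Work backwards from position 4, undoing one out-shuffle at a time:
4 ← 5 ← 3 ← 2 ← 4 ← 5
So the item now at position 4 started at position 5.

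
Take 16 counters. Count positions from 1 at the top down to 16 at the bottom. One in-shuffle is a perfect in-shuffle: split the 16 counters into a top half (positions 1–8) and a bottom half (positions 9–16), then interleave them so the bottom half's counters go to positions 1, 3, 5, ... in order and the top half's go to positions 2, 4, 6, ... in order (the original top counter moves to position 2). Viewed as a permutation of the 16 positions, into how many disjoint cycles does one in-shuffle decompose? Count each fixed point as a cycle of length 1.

Trace each unvisited position around until it returns:
(1 2 4 8 16 15 13 9) (3 6 12 7 14 11 5 10)
2 cycles in total.

2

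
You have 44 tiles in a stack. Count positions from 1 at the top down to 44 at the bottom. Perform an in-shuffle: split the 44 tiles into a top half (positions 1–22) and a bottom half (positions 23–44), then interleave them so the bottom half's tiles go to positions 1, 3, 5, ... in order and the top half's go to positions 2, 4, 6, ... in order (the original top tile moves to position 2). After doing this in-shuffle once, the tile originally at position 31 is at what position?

Track the tile's position through each in-shuffle:
31 → 17

17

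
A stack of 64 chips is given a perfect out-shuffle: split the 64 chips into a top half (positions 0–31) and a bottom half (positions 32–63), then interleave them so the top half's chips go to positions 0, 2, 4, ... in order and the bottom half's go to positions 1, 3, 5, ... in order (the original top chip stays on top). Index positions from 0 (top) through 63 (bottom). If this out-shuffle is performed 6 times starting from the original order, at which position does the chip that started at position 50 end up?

Track the chip's position through each out-shuffle:
50 → 37 → 11 → 22 → 44 → 25 → 50

50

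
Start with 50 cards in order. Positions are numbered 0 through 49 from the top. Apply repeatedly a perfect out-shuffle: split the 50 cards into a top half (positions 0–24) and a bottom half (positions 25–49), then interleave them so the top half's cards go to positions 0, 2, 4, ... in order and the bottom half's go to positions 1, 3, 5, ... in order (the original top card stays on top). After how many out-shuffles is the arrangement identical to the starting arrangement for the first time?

21

The out-shuffle permutes the 50 positions with cycle lengths [1, 1, 3, 3, 21, 21].
Every card is home exactly when every cycle has completed a whole number of laps, i.e. after lcm(1, 3, 21) = 21 out-shuffles.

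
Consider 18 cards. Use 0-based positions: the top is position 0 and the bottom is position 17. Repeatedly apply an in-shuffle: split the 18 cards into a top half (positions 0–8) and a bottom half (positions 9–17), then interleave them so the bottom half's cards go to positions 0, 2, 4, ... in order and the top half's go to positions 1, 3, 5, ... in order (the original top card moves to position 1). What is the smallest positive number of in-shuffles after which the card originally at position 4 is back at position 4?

18

Follow position 4 under repeated in-shuffles:
4 → 9 → 0 → 1 → 3 → 7 → 15 → 12 → 6 → 13 → 8 → 17 → 16 → 14 → 10 → 2 → 5 → 11 → 4
It first returns after 18 in-shuffles.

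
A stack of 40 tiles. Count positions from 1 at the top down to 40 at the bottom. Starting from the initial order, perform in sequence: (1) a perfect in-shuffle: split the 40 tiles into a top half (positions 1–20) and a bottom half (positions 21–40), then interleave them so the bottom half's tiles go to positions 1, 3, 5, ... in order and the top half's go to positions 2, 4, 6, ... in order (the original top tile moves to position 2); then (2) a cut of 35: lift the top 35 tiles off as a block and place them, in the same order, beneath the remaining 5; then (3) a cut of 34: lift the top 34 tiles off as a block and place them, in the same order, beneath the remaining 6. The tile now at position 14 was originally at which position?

Undo the operations in reverse order, starting from position 14:
  undo op 3 (cut 34): 14 ← 8
  undo op 2 (cut 35): 8 ← 3
  undo op 1 (in-shuffle, from bottom half): 3 ← 22
So the tile at position 14 came from original position 22.

22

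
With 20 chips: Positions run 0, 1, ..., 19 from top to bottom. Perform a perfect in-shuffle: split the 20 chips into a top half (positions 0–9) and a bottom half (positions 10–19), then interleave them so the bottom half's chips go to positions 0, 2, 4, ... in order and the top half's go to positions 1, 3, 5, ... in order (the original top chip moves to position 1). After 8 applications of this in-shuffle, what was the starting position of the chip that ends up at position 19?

Work backwards from position 19, undoing one in-shuffle at a time:
19 ← 9 ← 4 ← 12 ← 16 ← 18 ← 19 ← 9 ← 4
So the chip now at position 19 started at position 4.

4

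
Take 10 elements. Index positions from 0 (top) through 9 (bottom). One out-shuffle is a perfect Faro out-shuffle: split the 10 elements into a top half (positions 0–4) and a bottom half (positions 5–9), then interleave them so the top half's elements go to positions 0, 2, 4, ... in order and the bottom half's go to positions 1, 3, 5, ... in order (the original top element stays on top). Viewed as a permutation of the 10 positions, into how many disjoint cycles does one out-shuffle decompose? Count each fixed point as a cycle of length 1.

Trace each unvisited position around until it returns:
(0) (1 2 4 8 7 5) (3 6) (9)
4 cycles in total.

4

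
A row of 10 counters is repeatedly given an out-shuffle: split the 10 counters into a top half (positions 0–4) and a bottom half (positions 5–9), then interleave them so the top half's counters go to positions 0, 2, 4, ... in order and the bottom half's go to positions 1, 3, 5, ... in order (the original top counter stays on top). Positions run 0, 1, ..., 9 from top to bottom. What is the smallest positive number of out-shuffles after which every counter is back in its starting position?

6

The out-shuffle permutes the 10 positions with cycle lengths [1, 1, 2, 6].
Every counter is home exactly when every cycle has completed a whole number of laps, i.e. after lcm(1, 2, 6) = 6 out-shuffles.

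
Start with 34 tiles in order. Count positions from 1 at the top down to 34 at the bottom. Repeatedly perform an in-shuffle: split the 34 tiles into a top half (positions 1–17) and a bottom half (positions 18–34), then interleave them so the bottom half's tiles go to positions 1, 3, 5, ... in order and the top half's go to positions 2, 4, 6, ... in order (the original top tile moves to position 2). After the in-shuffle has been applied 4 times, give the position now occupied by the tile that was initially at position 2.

Track the tile's position through each in-shuffle:
2 → 4 → 8 → 16 → 32

32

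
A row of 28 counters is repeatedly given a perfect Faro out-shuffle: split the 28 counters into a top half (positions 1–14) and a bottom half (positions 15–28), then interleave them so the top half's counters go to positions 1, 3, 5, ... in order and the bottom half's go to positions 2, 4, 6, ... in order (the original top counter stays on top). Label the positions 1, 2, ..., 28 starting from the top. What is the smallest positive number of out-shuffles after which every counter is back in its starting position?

18

The out-shuffle permutes the 28 positions with cycle lengths [1, 1, 2, 6, 18].
Every counter is home exactly when every cycle has completed a whole number of laps, i.e. after lcm(1, 2, 6, 18) = 18 out-shuffles.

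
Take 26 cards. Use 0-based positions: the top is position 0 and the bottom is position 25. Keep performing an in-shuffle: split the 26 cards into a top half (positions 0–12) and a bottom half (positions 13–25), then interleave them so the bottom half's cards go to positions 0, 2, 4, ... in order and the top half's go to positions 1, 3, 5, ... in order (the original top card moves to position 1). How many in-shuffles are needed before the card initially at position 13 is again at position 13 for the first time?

18

Follow position 13 under repeated in-shuffles:
13 → 0 → 1 → 3 → 7 → 15 → 4 → 9 → 19 → 12 → 25 → 24 → 22 → 18 → 10 → 21 → 16 → 6 → 13
It first returns after 18 in-shuffles.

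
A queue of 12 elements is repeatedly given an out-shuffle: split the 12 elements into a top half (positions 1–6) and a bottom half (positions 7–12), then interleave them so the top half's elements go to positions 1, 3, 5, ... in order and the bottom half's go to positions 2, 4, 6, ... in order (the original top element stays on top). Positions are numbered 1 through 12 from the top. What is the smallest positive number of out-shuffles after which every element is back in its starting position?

The out-shuffle permutes the 12 positions with cycle lengths [1, 1, 10].
Every element is home exactly when every cycle has completed a whole number of laps, i.e. after lcm(1, 10) = 10 out-shuffles.

10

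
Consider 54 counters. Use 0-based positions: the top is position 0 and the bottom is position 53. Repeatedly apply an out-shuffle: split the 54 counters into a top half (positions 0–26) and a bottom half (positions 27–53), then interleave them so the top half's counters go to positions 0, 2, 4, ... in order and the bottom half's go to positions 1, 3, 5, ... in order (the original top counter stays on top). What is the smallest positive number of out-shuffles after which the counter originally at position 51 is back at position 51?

Follow position 51 under repeated out-shuffles:
51 → 49 → 45 → 37 → 21 → 42 → 31 → 9 → ... → 51 (length 52)
It first returns after 52 out-shuffles.

52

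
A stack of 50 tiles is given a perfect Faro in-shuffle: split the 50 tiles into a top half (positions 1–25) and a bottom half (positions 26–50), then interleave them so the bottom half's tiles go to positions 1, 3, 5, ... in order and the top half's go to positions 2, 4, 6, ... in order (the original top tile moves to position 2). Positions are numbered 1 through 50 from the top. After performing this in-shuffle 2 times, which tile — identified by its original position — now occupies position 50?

38

Work backwards from position 50, undoing one in-shuffle at a time:
50 ← 25 ← 38
So the tile now at position 50 started at position 38.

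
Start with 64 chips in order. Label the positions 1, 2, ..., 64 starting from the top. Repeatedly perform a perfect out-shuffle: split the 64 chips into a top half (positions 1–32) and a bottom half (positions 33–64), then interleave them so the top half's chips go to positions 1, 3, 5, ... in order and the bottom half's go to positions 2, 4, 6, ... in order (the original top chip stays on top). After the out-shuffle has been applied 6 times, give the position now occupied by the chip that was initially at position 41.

41

Track the chip's position through each out-shuffle:
41 → 18 → 35 → 6 → 11 → 21 → 41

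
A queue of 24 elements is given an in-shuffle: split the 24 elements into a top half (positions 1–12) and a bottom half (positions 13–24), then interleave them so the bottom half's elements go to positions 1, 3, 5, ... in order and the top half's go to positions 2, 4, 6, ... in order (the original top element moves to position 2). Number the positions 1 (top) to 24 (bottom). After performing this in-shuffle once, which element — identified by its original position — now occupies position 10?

5

Work backwards from position 10, undoing one in-shuffle at a time:
10 ← 5
So the element now at position 10 started at position 5.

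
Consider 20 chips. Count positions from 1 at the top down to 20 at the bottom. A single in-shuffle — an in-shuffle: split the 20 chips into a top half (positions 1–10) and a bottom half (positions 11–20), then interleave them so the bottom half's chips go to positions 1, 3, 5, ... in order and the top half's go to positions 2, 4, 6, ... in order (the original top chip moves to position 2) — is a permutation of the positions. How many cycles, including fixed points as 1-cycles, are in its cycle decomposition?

5

Trace each unvisited position around until it returns:
(1 2 4 8 16 11) (3 6 12) (5 10 20 19 17 13) (7 14) (9 18 15)
5 cycles in total.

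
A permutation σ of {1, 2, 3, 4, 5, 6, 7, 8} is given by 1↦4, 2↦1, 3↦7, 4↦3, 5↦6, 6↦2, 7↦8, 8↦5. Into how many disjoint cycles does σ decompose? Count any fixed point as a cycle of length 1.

Cycle decomposition: (1 4 3 7 8 5 6 2).
1 cycle.

1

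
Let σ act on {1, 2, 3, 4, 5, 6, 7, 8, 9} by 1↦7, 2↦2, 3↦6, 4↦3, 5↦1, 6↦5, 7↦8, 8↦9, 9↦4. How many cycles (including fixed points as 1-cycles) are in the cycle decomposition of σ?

2

Cycle decomposition: (1 7 8 9 4 3 6 5) (2).
2 cycles.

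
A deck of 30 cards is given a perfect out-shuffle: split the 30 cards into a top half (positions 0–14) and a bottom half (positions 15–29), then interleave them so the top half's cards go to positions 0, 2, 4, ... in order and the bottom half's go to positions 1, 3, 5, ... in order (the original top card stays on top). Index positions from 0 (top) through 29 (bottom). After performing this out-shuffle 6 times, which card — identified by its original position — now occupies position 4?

Work backwards from position 4, undoing one out-shuffle at a time:
4 ← 2 ← 1 ← 15 ← 22 ← 11 ← 20
So the card now at position 4 started at position 20.

20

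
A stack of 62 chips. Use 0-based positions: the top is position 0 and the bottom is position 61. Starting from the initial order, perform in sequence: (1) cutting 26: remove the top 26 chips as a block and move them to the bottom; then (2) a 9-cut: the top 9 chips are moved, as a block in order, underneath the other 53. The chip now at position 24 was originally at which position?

59

Undo the operations in reverse order, starting from position 24:
  undo op 2 (cut 9): 24 ← 33
  undo op 1 (cut 26): 33 ← 59
So the chip at position 24 came from original position 59.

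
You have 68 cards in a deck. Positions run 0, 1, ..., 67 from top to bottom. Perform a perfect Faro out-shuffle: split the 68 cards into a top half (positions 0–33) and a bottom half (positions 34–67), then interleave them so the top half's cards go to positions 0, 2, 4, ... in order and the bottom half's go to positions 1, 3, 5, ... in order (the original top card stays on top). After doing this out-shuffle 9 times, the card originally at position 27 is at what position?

22

Track the card's position through each out-shuffle:
27 → 54 → 41 → 15 → 30 → 60 → 53 → 39 → 11 → 22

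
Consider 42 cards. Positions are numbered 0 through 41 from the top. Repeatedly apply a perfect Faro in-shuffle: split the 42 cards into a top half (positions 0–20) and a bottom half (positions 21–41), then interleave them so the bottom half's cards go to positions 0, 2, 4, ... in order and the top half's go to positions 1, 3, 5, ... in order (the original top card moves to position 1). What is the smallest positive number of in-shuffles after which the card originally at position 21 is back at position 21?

14

Follow position 21 under repeated in-shuffles:
21 → 0 → 1 → 3 → 7 → 15 → 31 → 20 → 41 → 40 → 38 → 34 → 26 → 10 → 21
It first returns after 14 in-shuffles.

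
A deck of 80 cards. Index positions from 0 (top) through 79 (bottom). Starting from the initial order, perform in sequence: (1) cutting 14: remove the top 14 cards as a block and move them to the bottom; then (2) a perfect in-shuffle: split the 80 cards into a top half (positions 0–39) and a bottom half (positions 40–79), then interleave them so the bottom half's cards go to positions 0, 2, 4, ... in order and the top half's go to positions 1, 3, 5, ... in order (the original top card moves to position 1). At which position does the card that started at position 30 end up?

Track the card from position 30 forward through each operation:
  after op 1 (cut 14): 30 → 16
  after op 2 (in-shuffle): 16 → 33

33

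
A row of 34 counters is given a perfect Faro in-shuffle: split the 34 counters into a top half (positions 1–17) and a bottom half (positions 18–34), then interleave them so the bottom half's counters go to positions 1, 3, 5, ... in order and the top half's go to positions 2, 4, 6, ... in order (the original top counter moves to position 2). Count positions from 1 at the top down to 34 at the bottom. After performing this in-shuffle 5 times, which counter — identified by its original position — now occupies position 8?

Work backwards from position 8, undoing one in-shuffle at a time:
8 ← 4 ← 2 ← 1 ← 18 ← 9
So the counter now at position 8 started at position 9.

9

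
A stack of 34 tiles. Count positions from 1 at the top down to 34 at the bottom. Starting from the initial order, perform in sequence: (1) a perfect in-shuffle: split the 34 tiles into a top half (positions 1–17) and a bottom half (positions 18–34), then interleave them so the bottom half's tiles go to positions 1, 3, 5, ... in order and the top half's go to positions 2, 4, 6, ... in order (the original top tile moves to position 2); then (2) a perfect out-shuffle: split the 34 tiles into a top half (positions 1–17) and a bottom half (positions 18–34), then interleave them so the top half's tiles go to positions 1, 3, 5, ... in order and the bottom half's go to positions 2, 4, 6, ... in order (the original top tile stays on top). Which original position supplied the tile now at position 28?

33

Undo the operations in reverse order, starting from position 28:
  undo op 2 (out-shuffle, from bottom half): 28 ← 31
  undo op 1 (in-shuffle, from bottom half): 31 ← 33
So the tile at position 28 came from original position 33.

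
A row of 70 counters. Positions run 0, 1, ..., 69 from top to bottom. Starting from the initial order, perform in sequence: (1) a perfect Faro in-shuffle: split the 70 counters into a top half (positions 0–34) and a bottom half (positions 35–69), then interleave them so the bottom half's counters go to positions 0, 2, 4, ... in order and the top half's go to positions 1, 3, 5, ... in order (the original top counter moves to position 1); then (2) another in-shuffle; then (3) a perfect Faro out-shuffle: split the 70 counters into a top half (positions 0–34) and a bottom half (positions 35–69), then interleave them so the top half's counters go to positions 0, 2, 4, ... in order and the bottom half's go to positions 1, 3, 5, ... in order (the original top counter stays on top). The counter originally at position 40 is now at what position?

Track the counter from position 40 forward through each operation:
  after op 1 (in-shuffle): 40 → 10
  after op 2 (in-shuffle): 10 → 21
  after op 3 (out-shuffle): 21 → 42

42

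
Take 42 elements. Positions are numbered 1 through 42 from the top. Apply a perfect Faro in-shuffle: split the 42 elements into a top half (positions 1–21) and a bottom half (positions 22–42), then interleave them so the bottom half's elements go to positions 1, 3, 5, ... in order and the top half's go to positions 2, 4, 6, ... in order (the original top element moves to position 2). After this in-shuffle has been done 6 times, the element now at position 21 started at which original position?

1

Work backwards from position 21, undoing one in-shuffle at a time:
21 ← 32 ← 16 ← 8 ← 4 ← 2 ← 1
So the element now at position 21 started at position 1.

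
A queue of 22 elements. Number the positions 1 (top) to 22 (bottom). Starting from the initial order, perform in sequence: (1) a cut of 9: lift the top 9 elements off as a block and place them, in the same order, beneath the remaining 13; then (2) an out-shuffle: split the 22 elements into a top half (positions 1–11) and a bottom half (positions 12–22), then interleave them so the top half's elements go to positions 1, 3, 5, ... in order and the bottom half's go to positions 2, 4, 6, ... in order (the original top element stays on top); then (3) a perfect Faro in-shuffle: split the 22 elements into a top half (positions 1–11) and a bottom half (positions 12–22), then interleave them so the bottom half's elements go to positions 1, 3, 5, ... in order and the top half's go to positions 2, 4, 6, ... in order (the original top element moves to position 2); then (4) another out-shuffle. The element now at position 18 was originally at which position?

Undo the operations in reverse order, starting from position 18:
  undo op 4 (out-shuffle, from bottom half): 18 ← 20
  undo op 3 (in-shuffle, from top half): 20 ← 10
  undo op 2 (out-shuffle, from bottom half): 10 ← 16
  undo op 1 (cut 9): 16 ← 3
So the element at position 18 came from original position 3.

3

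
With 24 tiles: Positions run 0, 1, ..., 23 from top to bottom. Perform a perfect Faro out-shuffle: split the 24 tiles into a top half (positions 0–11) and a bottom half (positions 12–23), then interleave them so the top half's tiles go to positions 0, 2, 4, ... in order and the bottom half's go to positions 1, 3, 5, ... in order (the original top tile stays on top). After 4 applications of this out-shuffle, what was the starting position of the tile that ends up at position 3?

16

Work backwards from position 3, undoing one out-shuffle at a time:
3 ← 13 ← 18 ← 9 ← 16
So the tile now at position 3 started at position 16.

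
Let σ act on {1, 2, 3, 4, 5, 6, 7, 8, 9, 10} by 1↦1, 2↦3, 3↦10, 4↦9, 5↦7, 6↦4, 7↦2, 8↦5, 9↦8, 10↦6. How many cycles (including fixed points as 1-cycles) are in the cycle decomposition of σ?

2

Cycle decomposition: (1) (2 3 10 6 4 9 8 5 7).
2 cycles.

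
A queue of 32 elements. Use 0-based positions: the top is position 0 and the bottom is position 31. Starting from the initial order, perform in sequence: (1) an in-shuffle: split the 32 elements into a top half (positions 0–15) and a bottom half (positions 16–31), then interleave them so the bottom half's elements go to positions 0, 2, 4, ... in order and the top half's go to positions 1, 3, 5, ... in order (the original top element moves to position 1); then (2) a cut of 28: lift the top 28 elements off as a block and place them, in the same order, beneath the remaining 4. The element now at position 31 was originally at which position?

Undo the operations in reverse order, starting from position 31:
  undo op 2 (cut 28): 31 ← 27
  undo op 1 (in-shuffle, from top half): 27 ← 13
So the element at position 31 came from original position 13.

13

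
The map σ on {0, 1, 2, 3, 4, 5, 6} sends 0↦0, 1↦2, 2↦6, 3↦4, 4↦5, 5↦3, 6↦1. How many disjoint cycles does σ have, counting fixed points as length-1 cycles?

3

Cycle decomposition: (0) (1 2 6) (3 4 5).
3 cycles.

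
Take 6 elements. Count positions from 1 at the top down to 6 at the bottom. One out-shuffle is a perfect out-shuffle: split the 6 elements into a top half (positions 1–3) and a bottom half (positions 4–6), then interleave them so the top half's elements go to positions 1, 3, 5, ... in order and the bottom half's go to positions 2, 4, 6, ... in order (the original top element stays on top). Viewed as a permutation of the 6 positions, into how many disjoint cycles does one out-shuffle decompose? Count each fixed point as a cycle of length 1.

Trace each unvisited position around until it returns:
(1) (2 3 5 4) (6)
3 cycles in total.

3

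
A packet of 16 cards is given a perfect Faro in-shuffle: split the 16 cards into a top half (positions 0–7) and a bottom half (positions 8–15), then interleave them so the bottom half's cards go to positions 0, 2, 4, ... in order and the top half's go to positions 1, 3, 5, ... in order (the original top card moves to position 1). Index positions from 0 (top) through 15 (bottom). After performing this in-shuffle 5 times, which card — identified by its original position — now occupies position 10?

Work backwards from position 10, undoing one in-shuffle at a time:
10 ← 13 ← 6 ← 11 ← 5 ← 2
So the card now at position 10 started at position 2.

2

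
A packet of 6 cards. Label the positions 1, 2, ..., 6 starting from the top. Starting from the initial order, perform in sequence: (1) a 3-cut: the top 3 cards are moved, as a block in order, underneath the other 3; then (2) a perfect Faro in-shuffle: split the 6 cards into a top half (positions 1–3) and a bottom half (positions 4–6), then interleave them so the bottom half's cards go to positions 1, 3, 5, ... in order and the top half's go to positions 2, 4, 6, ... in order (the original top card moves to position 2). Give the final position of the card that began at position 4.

Track the card from position 4 forward through each operation:
  after op 1 (cut 3): 4 → 1
  after op 2 (in-shuffle): 1 → 2

2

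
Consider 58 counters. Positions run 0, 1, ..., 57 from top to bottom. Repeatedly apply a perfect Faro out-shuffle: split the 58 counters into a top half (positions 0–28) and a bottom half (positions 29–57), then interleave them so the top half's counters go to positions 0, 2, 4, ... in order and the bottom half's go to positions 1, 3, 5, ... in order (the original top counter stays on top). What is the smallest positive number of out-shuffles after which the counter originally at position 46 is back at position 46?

18

Follow position 46 under repeated out-shuffles:
46 → 35 → 13 → 26 → 52 → 47 → 37 → 17 → 34 → 11 → 22 → 44 → 31 → 5 → 10 → 20 → 40 → 23 → 46
It first returns after 18 out-shuffles.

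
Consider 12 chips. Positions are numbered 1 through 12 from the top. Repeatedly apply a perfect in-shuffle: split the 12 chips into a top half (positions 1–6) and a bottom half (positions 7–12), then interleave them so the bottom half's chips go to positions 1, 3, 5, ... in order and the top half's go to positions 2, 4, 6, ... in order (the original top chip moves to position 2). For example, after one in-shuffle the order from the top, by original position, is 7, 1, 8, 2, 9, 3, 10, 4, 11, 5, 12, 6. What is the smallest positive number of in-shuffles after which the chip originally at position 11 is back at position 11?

Follow position 11 under repeated in-shuffles:
11 → 9 → 5 → 10 → 7 → 1 → 2 → 4 → 8 → 3 → 6 → 12 → 11
It first returns after 12 in-shuffles.

12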